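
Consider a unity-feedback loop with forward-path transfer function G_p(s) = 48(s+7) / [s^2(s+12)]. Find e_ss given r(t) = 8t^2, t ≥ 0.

Two free integrators in G_p(s): this is a type 2 system.
K_a = lim_{s→0} s^2·G_p(s) = 48·7 / (12) = 28.
r(t) = 8t^2 gives R(s) = 16/s^3.
e_ss = 16/K_a = 16/28 = 4/7.

4/7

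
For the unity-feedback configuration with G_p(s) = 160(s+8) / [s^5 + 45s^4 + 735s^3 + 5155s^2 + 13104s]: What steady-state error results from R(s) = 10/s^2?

The denominator has no term below 13104s — 1 pole at s=0, type 1.
K_v = lim_{s→0} s·G_p(s) = 160·8 / 13104 = 80/819.
e_ss = 10/K_v = 10/(80/819) = 102.375.

102.375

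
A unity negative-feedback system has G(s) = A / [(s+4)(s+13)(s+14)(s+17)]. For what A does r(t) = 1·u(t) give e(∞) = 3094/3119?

100

No free integrators in G(s): this is a type 0 system.
K_p = lim_{s→0} G(s) = A / (4·13·14·17) = (1/12376)·A.
e_ss = 1/(1 + K_p) = 3094/3119 ⇒ 1 + (1/12376)·A = 3119/3094 ⇒ A = 100.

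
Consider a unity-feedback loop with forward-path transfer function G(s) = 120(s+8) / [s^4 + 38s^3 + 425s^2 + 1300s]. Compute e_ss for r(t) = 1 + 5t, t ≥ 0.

Lowest-order denominator term is 1300s, so the open loop has 1 pole at the origin → type 1 system. Treating each term separately:
  • 1: tracked with zero error.
  • 5t: e_ss = 5/K_v with K_v=48/65 → 325/48.
Total e_ss = 325/48.

325/48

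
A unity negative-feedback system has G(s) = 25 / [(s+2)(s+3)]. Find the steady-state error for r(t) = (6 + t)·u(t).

No free integrators in G(s): this is a type 0 system. By superposition:
  • 6: e_ss = 6/(1+K_p) with K_p=25/6 → 36/31.
  • t: a type-0 system cannot track it, e_ss → ∞.
The unbounded component dominates.

infinity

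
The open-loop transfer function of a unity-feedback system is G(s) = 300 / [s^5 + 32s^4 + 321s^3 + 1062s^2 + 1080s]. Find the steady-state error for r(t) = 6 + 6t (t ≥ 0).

Factoring s from the denominator leaves a polynomial with constant term 1080, so the system is type 1. By superposition:
  • 6: tracked with zero error.
  • 6t: e_ss = 6/K_v with K_v=5/18 → 21.6.
Total e_ss = 21.6.

21.6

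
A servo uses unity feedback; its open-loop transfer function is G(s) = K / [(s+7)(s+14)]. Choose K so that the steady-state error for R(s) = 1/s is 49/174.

System type = 0 (no poles at s=0).
K_p = lim_{s→0} G(s) = K / (7·14) = (1/98)·K.
e_ss = 1/(1 + K_p) = 49/174 ⇒ 1 + (1/98)·K = 174/49 ⇒ K = 250.

250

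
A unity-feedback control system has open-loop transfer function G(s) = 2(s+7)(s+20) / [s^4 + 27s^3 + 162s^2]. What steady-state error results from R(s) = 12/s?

0

The denominator has no term below 162s^2 — 2 poles at s=0, type 2.
A type-2 system has K_p = ∞, so it tracks a step input with zero steady-state error.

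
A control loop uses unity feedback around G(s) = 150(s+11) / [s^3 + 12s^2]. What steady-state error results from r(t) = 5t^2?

4/55

The denominator has no term below 12s^2 — 2 poles at s=0, type 2.
K_a = lim_{s→0} s^2·G(s) = 150·11 / 12 = 137.5.
r(t) = 5t^2 gives R(s) = 10/s^3.
e_ss = 10/K_a = 10/137.5 = 4/55.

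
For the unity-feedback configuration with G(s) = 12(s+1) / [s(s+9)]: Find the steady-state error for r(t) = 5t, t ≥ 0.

3.75

G(s) has one factor of s in the denominator, so the system is type 1.
K_v = lim_{s→0} s·G(s) = 12·1 / (9) = 4/3.
e_ss = 5/K_v = 5/(4/3) = 3.75.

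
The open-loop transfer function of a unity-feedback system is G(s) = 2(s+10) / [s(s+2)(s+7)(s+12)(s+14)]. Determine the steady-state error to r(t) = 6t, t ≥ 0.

705.6

G(s) has one factor of s in the denominator, so the system is type 1.
K_v = lim_{s→0} s·G(s) = 2·10 / (2·7·12·14) = 5/588.
e_ss = 6/K_v = 6/(5/588) = 705.6.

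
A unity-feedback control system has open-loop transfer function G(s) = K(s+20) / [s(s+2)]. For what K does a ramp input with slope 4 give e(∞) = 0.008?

One free integrator in G(s): this is a type 1 system.
K_v = lim_{s→0} s·G(s) = K·20 / (2) = 10·K.
e_ss = 4/K_v = 0.008 ⇒ K_v = 500 ⇒ K = 500/10 = 50.

50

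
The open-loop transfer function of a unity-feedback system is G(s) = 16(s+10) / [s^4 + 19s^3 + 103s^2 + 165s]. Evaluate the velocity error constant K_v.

Factoring s from the denominator leaves a polynomial with constant term 165, so the system is type 1.
K_v = lim_{s→0} s·G(s) = 16·10 / 165 = 32/33.

32/33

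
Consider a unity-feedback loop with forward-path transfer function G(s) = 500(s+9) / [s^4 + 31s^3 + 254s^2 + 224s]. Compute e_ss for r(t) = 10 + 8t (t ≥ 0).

Factoring s from the denominator leaves a polynomial with constant term 224, so the system is type 1. Treating each term separately:
  • 10: tracked with zero error.
  • 8t: e_ss = 8/K_v with K_v=1125/56 → 448/1125.
Total e_ss = 448/1125.

448/1125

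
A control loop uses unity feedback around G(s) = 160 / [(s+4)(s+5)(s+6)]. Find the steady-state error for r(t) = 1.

3/7

The open loop has no poles at the origin → type 0 system.
K_p = lim_{s→0} G(s) = 160 / (4·5·6) = 4/3.
e_ss = 1/(1 + K_p) = 1/(7/3) = 3/7.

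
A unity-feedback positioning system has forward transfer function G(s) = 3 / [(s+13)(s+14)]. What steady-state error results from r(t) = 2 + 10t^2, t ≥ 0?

The open loop has no poles at the origin → type 0 system. Treating each term separately:
  • 2: e_ss = 2/(1+K_p) with K_p=3/182 → 364/185.
  • 10t^2: a type-0 system cannot track it, e_ss → ∞.
The unbounded component dominates.

infinity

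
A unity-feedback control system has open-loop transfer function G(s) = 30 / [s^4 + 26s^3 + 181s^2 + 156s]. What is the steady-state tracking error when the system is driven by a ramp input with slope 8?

41.6

Lowest-order denominator term is 156s, so the open loop has 1 pole at the origin → type 1 system.
K_v = lim_{s→0} s·G(s) = 30 / 156 = 5/26.
e_ss = 8/K_v = 8/(5/26) = 41.6.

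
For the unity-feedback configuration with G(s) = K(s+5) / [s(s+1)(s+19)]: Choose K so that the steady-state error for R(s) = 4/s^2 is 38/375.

The open loop has one pole at the origin → type 1 system.
K_v = lim_{s→0} s·G(s) = K·5 / (1·19) = (5/19)·K.
e_ss = 4/K_v = 38/375 ⇒ K_v = 750/19 ⇒ K = (750/19)/(5/19) = 150.

150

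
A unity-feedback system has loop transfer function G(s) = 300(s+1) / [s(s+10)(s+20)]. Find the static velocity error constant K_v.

1.5

G(s) has one factor of s in the denominator, so the system is type 1.
K_v = lim_{s→0} s·G(s) = 300·1 / (10·20) = 1.5.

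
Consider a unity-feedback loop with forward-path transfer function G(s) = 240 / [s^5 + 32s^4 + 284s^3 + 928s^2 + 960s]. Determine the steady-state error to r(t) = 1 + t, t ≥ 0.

4

The denominator has no term below 960s — 1 pole at s=0, type 1. By superposition:
  • 1: tracked with zero error.
  • t: e_ss = 1/K_v with K_v=0.25 → 4.
Total e_ss = 4.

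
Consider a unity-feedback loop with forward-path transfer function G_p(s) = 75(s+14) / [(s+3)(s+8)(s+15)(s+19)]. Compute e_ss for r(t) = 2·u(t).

456/263

No free integrators in G_p(s): this is a type 0 system.
K_p = lim_{s→0} G_p(s) = 75·14 / (3·8·15·19) = 35/228.
e_ss = 2/(1 + K_p) = 2/(263/228) = 456/263.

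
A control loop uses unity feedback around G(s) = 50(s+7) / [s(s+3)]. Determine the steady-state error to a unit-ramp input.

G(s) has one factor of s in the denominator, so the system is type 1.
K_v = lim_{s→0} s·G(s) = 50·7 / (3) = 350/3.
e_ss = 1/K_v = 1/(350/3) = 3/350.

3/350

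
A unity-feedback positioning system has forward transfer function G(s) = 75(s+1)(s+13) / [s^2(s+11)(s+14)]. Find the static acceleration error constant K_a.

975/154

Two free integrators in G(s): this is a type 2 system.
K_a = lim_{s→0} s^2·G(s) = 75·1·13 / (11·14) = 975/154.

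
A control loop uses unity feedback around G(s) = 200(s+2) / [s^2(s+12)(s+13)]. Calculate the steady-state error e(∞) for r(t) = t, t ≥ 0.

0

System type = 2 (two poles at s=0).
K_v = ∞ for a type-2 system; e_ss to a ramp is zero.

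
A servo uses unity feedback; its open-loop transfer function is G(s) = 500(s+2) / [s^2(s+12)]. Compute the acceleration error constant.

Two free integrators in G(s): this is a type 2 system.
K_a = lim_{s→0} s^2·G(s) = 500·2 / (12) = 250/3.

250/3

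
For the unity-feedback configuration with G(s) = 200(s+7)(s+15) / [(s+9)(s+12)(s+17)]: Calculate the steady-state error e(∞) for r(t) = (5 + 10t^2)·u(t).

infinity

The open loop has no poles at the origin → type 0 system. By superposition:
  • 5: e_ss = 5/(1+K_p) with K_p=1750/153 → 765/1903.
  • 10t^2: a type-0 system cannot track it, e_ss → ∞.
The unbounded component dominates.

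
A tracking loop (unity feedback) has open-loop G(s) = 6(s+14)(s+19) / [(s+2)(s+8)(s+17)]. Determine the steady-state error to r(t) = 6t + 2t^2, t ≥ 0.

infinity

System type = 0 (no poles at s=0). Treating each term separately:
  • 6t: a type-0 system cannot track it, e_ss → ∞.
  • 2t^2: a type-0 system cannot track it, e_ss → ∞.
The unbounded component dominates.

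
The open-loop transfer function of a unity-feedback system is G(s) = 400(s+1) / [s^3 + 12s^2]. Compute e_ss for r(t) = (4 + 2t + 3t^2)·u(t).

Factoring s^2 from the denominator leaves a polynomial with constant term 12, so the system is type 2. Treating each term separately:
  • 4: tracked with zero error.
  • 2t: tracked with zero error.
  • 3t^2: e_ss = 6/K_a with K_a=100/3 → 0.18.
Total e_ss = 0.18.

0.18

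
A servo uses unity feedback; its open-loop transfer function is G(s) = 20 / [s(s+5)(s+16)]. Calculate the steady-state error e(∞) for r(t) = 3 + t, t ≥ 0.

4

The open loop has one pole at the origin → type 1 system. Taking each input component in turn:
  • 3: tracked with zero error.
  • t: e_ss = 1/K_v with K_v=0.25 → 4.
Total e_ss = 4.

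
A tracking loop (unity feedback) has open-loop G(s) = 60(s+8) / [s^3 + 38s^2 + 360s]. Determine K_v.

The denominator has no term below 360s — 1 pole at s=0, type 1.
K_v = lim_{s→0} s·G(s) = 60·8 / 360 = 4/3.

4/3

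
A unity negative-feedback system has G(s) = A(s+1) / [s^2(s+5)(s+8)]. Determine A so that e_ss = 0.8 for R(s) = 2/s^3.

G(s) has two factors of s in the denominator, so the system is type 2.
K_a = lim_{s→0} s^2·G(s) = A·1 / (5·8) = 0.025·A.
e_ss = 2/K_a = 0.8 ⇒ K_a = 2.5 ⇒ A = 2.5/0.025 = 100.

100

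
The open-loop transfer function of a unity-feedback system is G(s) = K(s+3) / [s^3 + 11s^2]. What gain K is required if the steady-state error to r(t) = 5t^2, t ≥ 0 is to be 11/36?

120

Lowest-order denominator term is 11s^2, so the open loop has 2 poles at the origin → type 2 system.
K_a = lim_{s→0} s^2·G(s) = K·3 / 11 = (3/11)·K.
e_ss = 10/K_a = 11/36 ⇒ K_a = 360/11 ⇒ K = (360/11)/(3/11) = 120.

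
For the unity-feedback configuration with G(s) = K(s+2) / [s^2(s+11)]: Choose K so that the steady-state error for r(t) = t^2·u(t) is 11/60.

60

Two free integrators in G(s): this is a type 2 system.
K_a = lim_{s→0} s^2·G(s) = K·2 / (11) = (2/11)·K.
e_ss = 2/K_a = 11/60 ⇒ K_a = 120/11 ⇒ K = (120/11)/(2/11) = 60.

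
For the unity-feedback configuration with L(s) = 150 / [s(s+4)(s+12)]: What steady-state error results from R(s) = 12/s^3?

infinity

One free integrator in L(s): this is a type 1 system.
K_a = lim_{s→0} s^2·L(s) = 0; the steady-state error to this parabolic input grows without bound.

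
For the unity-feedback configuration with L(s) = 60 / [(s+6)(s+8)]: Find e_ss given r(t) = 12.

16/3

L(s) has no factors of s in the denominator, so the system is type 0.
K_p = lim_{s→0} L(s) = 60 / (6·8) = 1.25.
e_ss = 12/(1 + K_p) = 12/2.25 = 16/3.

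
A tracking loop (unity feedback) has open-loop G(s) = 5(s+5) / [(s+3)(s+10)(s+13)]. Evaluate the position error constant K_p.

5/78

G(s) has no factors of s in the denominator, so the system is type 0.
K_p = lim_{s→0} G(s) = 5·5 / (3·10·13) = 5/78.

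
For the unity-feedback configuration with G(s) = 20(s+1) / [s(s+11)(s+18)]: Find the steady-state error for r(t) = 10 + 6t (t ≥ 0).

System type = 1 (one pole at s=0). Treating each term separately:
  • 10: tracked with zero error.
  • 6t: e_ss = 6/K_v with K_v=10/99 → 59.4.
Total e_ss = 59.4.

59.4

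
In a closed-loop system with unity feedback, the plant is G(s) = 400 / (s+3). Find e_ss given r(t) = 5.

The open loop has no poles at the origin → type 0 system.
K_p = lim_{s→0} G(s) = 400 / (3) = 400/3.
e_ss = 5/(1 + K_p) = 5/(403/3) = 15/403.

15/403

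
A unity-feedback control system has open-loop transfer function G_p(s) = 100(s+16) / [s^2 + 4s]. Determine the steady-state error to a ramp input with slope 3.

0.0075

Factoring s from the denominator leaves a polynomial with constant term 4, so the system is type 1.
K_v = lim_{s→0} s·G_p(s) = 100·16 / 4 = 400.
e_ss = 3/K_v = 3/400 = 0.0075.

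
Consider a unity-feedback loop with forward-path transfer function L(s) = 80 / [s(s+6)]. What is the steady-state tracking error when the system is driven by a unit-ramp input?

The open loop has one pole at the origin → type 1 system.
K_v = lim_{s→0} s·L(s) = 80 / (6) = 40/3.
e_ss = 1/K_v = 1/(40/3) = 0.075.

0.075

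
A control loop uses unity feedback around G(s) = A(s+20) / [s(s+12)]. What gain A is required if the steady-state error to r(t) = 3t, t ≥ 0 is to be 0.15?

One free integrator in G(s): this is a type 1 system.
K_v = lim_{s→0} s·G(s) = A·20 / (12) = (5/3)·A.
e_ss = 3/K_v = 0.15 ⇒ K_v = 20 ⇒ A = 20/(5/3) = 12.

12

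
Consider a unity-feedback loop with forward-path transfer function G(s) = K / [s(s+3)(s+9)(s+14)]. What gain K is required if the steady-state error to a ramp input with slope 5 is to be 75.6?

G(s) has one factor of s in the denominator, so the system is type 1.
K_v = lim_{s→0} s·G(s) = K / (3·9·14) = (1/378)·K.
e_ss = 5/K_v = 75.6 ⇒ K_v = 25/378 ⇒ K = (25/378)/(1/378) = 25.

25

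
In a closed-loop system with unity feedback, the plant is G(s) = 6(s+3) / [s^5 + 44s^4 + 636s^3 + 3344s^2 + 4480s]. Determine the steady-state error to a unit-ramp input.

2240/9

Factoring s from the denominator leaves a polynomial with constant term 4480, so the system is type 1.
K_v = lim_{s→0} s·G(s) = 6·3 / 4480 = 9/2240.
e_ss = 1/K_v = 1/(9/2240) = 2240/9.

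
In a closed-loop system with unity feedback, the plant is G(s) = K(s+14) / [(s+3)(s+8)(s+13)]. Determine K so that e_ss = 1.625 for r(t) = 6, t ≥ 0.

60

G(s) has no factors of s in the denominator, so the system is type 0.
K_p = lim_{s→0} G(s) = K·14 / (3·8·13) = (7/156)·K.
e_ss = 6/(1 + K_p) = 1.625 ⇒ 1 + (7/156)·K = 48/13 ⇒ K = 60.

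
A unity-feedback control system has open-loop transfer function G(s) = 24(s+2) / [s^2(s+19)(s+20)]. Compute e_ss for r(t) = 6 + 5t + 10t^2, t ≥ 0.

475/3

G(s) has two factors of s in the denominator, so the system is type 2. Taking each input component in turn:
  • 6: tracked with zero error.
  • 5t: tracked with zero error.
  • 10t^2: e_ss = 20/K_a with K_a=12/95 → 475/3.
Total e_ss = 475/3.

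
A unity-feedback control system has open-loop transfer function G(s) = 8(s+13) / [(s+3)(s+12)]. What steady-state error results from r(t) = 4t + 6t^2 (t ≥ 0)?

G(s) has no factors of s in the denominator, so the system is type 0. Taking each input component in turn:
  • 4t: a type-0 system cannot track it, e_ss → ∞.
  • 6t^2: a type-0 system cannot track it, e_ss → ∞.
The unbounded component dominates.

infinity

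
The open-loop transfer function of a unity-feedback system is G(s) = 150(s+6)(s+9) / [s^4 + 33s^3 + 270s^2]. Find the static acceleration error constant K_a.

30

Lowest-order denominator term is 270s^2, so the open loop has 2 poles at the origin → type 2 system.
K_a = lim_{s→0} s^2·G(s) = 150·6·9 / 270 = 30.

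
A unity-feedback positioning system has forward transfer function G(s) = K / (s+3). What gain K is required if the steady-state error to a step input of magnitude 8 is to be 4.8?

G(s) has no factors of s in the denominator, so the system is type 0.
K_p = lim_{s→0} G(s) = K / (3) = (1/3)·K.
e_ss = 8/(1 + K_p) = 4.8 ⇒ 1 + (1/3)·K = 5/3 ⇒ K = 2.

2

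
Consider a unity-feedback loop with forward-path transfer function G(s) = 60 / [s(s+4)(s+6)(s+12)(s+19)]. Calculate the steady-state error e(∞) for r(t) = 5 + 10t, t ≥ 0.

912

One free integrator in G(s): this is a type 1 system. Taking each input component in turn:
  • 5: tracked with zero error.
  • 10t: e_ss = 10/K_v with K_v=5/456 → 912.
Total e_ss = 912.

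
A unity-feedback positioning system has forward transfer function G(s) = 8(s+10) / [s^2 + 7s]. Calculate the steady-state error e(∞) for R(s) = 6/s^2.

The denominator has no term below 7s — 1 pole at s=0, type 1.
K_v = lim_{s→0} s·G(s) = 8·10 / 7 = 80/7.
e_ss = 6/K_v = 6/(80/7) = 0.525.

0.525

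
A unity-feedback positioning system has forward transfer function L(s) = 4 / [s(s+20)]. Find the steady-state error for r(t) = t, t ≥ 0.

5

One free integrator in L(s): this is a type 1 system.
K_v = lim_{s→0} s·L(s) = 4 / (20) = 0.2.
e_ss = 1/K_v = 1/0.2 = 5.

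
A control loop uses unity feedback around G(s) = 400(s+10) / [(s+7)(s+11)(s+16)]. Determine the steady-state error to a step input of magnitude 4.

308/327

The open loop has no poles at the origin → type 0 system.
K_p = lim_{s→0} G(s) = 400·10 / (7·11·16) = 250/77.
e_ss = 4/(1 + K_p) = 4/(327/77) = 308/327.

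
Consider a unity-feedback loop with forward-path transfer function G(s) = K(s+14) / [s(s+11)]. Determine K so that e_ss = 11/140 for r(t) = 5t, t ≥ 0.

The open loop has one pole at the origin → type 1 system.
K_v = lim_{s→0} s·G(s) = K·14 / (11) = (14/11)·K.
e_ss = 5/K_v = 11/140 ⇒ K_v = 700/11 ⇒ K = (700/11)/(14/11) = 50.

50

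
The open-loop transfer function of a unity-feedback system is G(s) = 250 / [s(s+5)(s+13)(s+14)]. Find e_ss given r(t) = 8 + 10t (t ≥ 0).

36.4

G(s) has one factor of s in the denominator, so the system is type 1. Treating each term separately:
  • 8: tracked with zero error.
  • 10t: e_ss = 10/K_v with K_v=25/91 → 36.4.
Total e_ss = 36.4.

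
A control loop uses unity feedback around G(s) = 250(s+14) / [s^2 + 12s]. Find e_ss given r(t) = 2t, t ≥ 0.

The denominator has no term below 12s — 1 pole at s=0, type 1.
K_v = lim_{s→0} s·G(s) = 250·14 / 12 = 875/3.
e_ss = 2/K_v = 2/(875/3) = 6/875.

6/875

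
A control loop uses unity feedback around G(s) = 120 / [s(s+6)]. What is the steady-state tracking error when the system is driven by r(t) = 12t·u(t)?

One free integrator in G(s): this is a type 1 system.
K_v = lim_{s→0} s·G(s) = 120 / (6) = 20.
e_ss = 12/K_v = 12/20 = 0.6.

0.6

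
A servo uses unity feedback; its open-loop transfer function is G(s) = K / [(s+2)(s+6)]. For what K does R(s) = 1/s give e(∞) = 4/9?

G(s) has no factors of s in the denominator, so the system is type 0.
K_p = lim_{s→0} G(s) = K / (2·6) = (1/12)·K.
e_ss = 1/(1 + K_p) = 4/9 ⇒ 1 + (1/12)·K = 2.25 ⇒ K = 15.

15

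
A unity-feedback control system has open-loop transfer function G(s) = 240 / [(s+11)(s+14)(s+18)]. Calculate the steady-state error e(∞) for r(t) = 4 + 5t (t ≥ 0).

infinity

No free integrators in G(s): this is a type 0 system. Treating each term separately:
  • 4: e_ss = 4/(1+K_p) with K_p=20/231 → 924/251.
  • 5t: a type-0 system cannot track it, e_ss → ∞.
The unbounded component dominates.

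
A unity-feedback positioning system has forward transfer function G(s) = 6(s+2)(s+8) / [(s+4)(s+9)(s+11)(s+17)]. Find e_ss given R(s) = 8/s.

No free integrators in G(s): this is a type 0 system.
K_p = lim_{s→0} G(s) = 6·2·8 / (4·9·11·17) = 8/561.
e_ss = 8/(1 + K_p) = 8/(569/561) = 4488/569.

4488/569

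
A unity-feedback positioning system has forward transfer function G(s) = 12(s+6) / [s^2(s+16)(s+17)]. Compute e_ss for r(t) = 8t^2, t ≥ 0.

G(s) has two factors of s in the denominator, so the system is type 2.
K_a = lim_{s→0} s^2·G(s) = 12·6 / (16·17) = 9/34.
r(t) = 8t^2 gives R(s) = 16/s^3.
e_ss = 16/K_a = 16/(9/34) = 544/9.

544/9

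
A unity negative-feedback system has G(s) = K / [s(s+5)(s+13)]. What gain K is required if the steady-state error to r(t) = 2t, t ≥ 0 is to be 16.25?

8

The open loop has one pole at the origin → type 1 system.
K_v = lim_{s→0} s·G(s) = K / (5·13) = (1/65)·K.
e_ss = 2/K_v = 16.25 ⇒ K_v = 8/65 ⇒ K = (8/65)/(1/65) = 8.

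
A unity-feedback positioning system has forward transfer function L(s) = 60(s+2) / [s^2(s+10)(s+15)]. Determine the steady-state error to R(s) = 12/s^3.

L(s) has two factors of s in the denominator, so the system is type 2.
K_a = lim_{s→0} s^2·L(s) = 60·2 / (10·15) = 0.8.
r(t) = 6t^2 gives R(s) = 12/s^3.
e_ss = 12/K_a = 12/0.8 = 15.

15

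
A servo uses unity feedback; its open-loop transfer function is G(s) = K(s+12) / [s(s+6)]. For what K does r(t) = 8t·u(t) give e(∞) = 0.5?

8

One free integrator in G(s): this is a type 1 system.
K_v = lim_{s→0} s·G(s) = K·12 / (6) = 2·K.
e_ss = 8/K_v = 0.5 ⇒ K_v = 16 ⇒ K = 16/2 = 8.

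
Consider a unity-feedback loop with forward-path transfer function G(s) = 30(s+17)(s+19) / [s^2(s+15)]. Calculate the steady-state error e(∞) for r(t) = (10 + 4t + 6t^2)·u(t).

6/323

System type = 2 (two poles at s=0). Treating each term separately:
  • 10: tracked with zero error.
  • 4t: tracked with zero error.
  • 6t^2: e_ss = 12/K_a with K_a=646 → 6/323.
Total e_ss = 6/323.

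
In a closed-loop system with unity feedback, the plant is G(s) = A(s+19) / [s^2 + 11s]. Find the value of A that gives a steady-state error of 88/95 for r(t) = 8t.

Factoring s from the denominator leaves a polynomial with constant term 11, so the system is type 1.
K_v = lim_{s→0} s·G(s) = A·19 / 11 = (19/11)·A.
e_ss = 8/K_v = 88/95 ⇒ K_v = 95/11 ⇒ A = (95/11)/(19/11) = 5.

5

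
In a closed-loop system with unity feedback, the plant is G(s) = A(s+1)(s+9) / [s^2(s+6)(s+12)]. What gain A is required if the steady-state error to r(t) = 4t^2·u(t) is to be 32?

System type = 2 (two poles at s=0).
K_a = lim_{s→0} s^2·G(s) = A·1·9 / (6·12) = 0.125·A.
e_ss = 8/K_a = 32 ⇒ K_a = 0.25 ⇒ A = 0.25/0.125 = 2.

2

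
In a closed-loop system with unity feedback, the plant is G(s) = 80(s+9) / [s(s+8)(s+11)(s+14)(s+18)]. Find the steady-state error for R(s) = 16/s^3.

G(s) has one factor of s in the denominator, so the system is type 1.
K_a = lim_{s→0} s^2·G(s) = 0; the steady-state error to this parabolic input grows without bound.

infinity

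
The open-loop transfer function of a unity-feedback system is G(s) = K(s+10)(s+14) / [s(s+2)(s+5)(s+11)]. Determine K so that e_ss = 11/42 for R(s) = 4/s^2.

One free integrator in G(s): this is a type 1 system.
K_v = lim_{s→0} s·G(s) = K·10·14 / (2·5·11) = (14/11)·K.
e_ss = 4/K_v = 11/42 ⇒ K_v = 168/11 ⇒ K = (168/11)/(14/11) = 12.

12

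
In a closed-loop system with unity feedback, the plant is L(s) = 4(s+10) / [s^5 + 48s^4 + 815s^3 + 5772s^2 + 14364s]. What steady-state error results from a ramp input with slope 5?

Lowest-order denominator term is 14364s, so the open loop has 1 pole at the origin → type 1 system.
K_v = lim_{s→0} s·L(s) = 4·10 / 14364 = 10/3591.
e_ss = 5/K_v = 5/(10/3591) = 1795.5.

1795.5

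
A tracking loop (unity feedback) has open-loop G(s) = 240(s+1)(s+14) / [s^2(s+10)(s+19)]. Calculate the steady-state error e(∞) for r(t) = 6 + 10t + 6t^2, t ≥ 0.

System type = 2 (two poles at s=0). By superposition:
  • 6: tracked with zero error.
  • 10t: tracked with zero error.
  • 6t^2: e_ss = 12/K_a with K_a=336/19 → 19/28.
Total e_ss = 19/28.

19/28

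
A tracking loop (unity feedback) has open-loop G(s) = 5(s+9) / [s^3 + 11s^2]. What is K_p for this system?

K_p = lim_{s→0} G(s); with 2 poles at the origin the limit diverges, so K_p = ∞.

infinity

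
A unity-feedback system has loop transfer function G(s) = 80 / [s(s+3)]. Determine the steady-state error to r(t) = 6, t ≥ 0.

0

One free integrator in G(s): this is a type 1 system.
K_p = ∞ for a type-1 system; e_ss to a step is zero.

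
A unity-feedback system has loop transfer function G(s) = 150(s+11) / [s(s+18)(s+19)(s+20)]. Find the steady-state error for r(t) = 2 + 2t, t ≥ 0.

456/55

One free integrator in G(s): this is a type 1 system. Treating each term separately:
  • 2: tracked with zero error.
  • 2t: e_ss = 2/K_v with K_v=55/228 → 456/55.
Total e_ss = 456/55.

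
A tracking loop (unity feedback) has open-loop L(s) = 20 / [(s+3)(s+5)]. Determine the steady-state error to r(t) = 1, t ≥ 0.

3/7

No free integrators in L(s): this is a type 0 system.
K_p = lim_{s→0} L(s) = 20 / (3·5) = 4/3.
e_ss = 1/(1 + K_p) = 1/(7/3) = 3/7.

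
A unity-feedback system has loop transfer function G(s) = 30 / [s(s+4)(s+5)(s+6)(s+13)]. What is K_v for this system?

The open loop has one pole at the origin → type 1 system.
K_v = lim_{s→0} s·G(s) = 30 / (4·5·6·13) = 1/52.

1/52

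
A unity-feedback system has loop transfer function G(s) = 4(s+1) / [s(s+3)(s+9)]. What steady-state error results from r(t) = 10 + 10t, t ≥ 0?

System type = 1 (one pole at s=0). Treating each term separately:
  • 10: tracked with zero error.
  • 10t: e_ss = 10/K_v with K_v=4/27 → 67.5.
Total e_ss = 67.5.

67.5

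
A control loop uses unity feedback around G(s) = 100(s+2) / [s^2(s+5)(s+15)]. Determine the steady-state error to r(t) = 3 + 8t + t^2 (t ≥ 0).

0.75

G(s) has two factors of s in the denominator, so the system is type 2. Taking each input component in turn:
  • 3: tracked with zero error.
  • 8t: tracked with zero error.
  • t^2: e_ss = 2/K_a with K_a=8/3 → 0.75.
Total e_ss = 0.75.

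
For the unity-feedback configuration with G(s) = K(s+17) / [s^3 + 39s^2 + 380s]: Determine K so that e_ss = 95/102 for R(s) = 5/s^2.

Lowest-order denominator term is 380s, so the open loop has 1 pole at the origin → type 1 system.
K_v = lim_{s→0} s·G(s) = K·17 / 380 = (17/380)·K.
e_ss = 5/K_v = 95/102 ⇒ K_v = 102/19 ⇒ K = (102/19)/(17/380) = 120.

120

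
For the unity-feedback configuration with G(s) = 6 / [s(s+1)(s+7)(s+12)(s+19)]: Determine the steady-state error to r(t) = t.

The open loop has one pole at the origin → type 1 system.
K_v = lim_{s→0} s·G(s) = 6 / (1·7·12·19) = 1/266.
e_ss = 1/K_v = 1/(1/266) = 266.

266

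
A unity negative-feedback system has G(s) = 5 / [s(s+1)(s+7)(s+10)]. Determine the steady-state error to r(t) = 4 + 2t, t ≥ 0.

28

The open loop has one pole at the origin → type 1 system. Taking each input component in turn:
  • 4: tracked with zero error.
  • 2t: e_ss = 2/K_v with K_v=1/14 → 28.
Total e_ss = 28.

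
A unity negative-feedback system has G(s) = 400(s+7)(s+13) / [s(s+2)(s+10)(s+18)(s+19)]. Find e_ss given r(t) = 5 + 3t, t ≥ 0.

The open loop has one pole at the origin → type 1 system. Treating each term separately:
  • 5: tracked with zero error.
  • 3t: e_ss = 3/K_v with K_v=910/171 → 513/910.
Total e_ss = 513/910.

513/910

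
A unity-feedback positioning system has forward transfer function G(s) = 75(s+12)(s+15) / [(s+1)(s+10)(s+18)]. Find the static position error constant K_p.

75

G(s) has no factors of s in the denominator, so the system is type 0.
K_p = lim_{s→0} G(s) = 75·12·15 / (1·10·18) = 75.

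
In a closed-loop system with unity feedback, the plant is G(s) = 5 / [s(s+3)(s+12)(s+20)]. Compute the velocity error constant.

1/144

One free integrator in G(s): this is a type 1 system.
K_v = lim_{s→0} s·G(s) = 5 / (3·12·20) = 1/144.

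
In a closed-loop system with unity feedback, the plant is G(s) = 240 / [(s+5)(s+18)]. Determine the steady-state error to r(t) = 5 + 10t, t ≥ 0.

G(s) has no factors of s in the denominator, so the system is type 0. Taking each input component in turn:
  • 5: e_ss = 5/(1+K_p) with K_p=8/3 → 15/11.
  • 10t: a type-0 system cannot track it, e_ss → ∞.
The unbounded component dominates.

infinity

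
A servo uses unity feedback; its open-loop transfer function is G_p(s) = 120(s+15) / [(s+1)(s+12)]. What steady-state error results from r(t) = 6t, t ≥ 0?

infinity

No free integrators in G_p(s): this is a type 0 system.
K_v = lim_{s→0} s·G_p(s) = 0; the steady-state error to this ramp input grows without bound.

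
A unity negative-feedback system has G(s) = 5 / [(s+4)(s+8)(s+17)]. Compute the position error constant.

5/544

System type = 0 (no poles at s=0).
K_p = lim_{s→0} G(s) = 5 / (4·8·17) = 5/544.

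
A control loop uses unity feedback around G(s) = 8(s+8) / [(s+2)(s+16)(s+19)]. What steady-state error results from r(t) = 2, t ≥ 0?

38/21

G(s) has no factors of s in the denominator, so the system is type 0.
K_p = lim_{s→0} G(s) = 8·8 / (2·16·19) = 2/19.
e_ss = 2/(1 + K_p) = 2/(21/19) = 38/21.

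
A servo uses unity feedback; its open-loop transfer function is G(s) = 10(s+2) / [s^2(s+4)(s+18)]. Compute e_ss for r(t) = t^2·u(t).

7.2

Two free integrators in G(s): this is a type 2 system.
K_a = lim_{s→0} s^2·G(s) = 10·2 / (4·18) = 5/18.
r(t) = t^2 gives R(s) = 2/s^3.
e_ss = 2/K_a = 2/(5/18) = 7.2.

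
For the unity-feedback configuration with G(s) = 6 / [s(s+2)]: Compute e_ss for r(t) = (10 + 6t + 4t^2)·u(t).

infinity

G(s) has one factor of s in the denominator, so the system is type 1. By superposition:
  • 10: tracked with zero error.
  • 6t: e_ss = 6/K_v with K_v=3 → 2.
  • 4t^2: a type-1 system cannot track it, e_ss → ∞.
The unbounded component dominates.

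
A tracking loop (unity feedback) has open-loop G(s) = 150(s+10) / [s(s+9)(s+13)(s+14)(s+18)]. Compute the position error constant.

K_p = lim_{s→0} G(s); with 1 pole at the origin the limit diverges, so K_p = ∞.

infinity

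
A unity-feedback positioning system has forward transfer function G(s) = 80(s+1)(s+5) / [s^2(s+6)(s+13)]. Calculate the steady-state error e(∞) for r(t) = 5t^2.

The open loop has two poles at the origin → type 2 system.
K_a = lim_{s→0} s^2·G(s) = 80·1·5 / (6·13) = 200/39.
r(t) = 5t^2 gives R(s) = 10/s^3.
e_ss = 10/K_a = 10/(200/39) = 1.95.

1.95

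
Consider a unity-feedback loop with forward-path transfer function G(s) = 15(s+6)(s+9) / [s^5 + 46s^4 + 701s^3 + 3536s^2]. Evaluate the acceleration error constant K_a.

405/1768

Lowest-order denominator term is 3536s^2, so the open loop has 2 poles at the origin → type 2 system.
K_a = lim_{s→0} s^2·G(s) = 15·6·9 / 3536 = 405/1768.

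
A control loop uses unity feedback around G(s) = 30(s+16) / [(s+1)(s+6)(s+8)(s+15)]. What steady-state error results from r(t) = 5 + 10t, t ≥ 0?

infinity

No free integrators in G(s): this is a type 0 system. Treating each term separately:
  • 5: e_ss = 5/(1+K_p) with K_p=2/3 → 3.
  • 10t: a type-0 system cannot track it, e_ss → ∞.
The unbounded component dominates.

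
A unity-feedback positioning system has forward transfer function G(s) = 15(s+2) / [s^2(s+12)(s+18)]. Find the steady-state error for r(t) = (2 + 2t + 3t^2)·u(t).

G(s) has two factors of s in the denominator, so the system is type 2. Taking each input component in turn:
  • 2: tracked with zero error.
  • 2t: tracked with zero error.
  • 3t^2: e_ss = 6/K_a with K_a=5/36 → 43.2.
Total e_ss = 43.2.

43.2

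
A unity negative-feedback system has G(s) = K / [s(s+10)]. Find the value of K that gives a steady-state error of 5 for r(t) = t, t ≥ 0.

2

The open loop has one pole at the origin → type 1 system.
K_v = lim_{s→0} s·G(s) = K / (10) = 0.1·K.
e_ss = 1/K_v = 5 ⇒ K_v = 0.2 ⇒ K = 0.2/0.1 = 2.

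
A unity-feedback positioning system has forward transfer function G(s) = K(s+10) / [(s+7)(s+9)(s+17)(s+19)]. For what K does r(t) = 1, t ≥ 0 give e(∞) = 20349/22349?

200

System type = 0 (no poles at s=0).
K_p = lim_{s→0} G(s) = K·10 / (7·9·17·19) = (10/20349)·K.
e_ss = 1/(1 + K_p) = 20349/22349 ⇒ 1 + (10/20349)·K = 22349/20349 ⇒ K = 200.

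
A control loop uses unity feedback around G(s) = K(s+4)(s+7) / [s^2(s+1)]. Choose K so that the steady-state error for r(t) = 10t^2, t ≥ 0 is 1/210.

System type = 2 (two poles at s=0).
K_a = lim_{s→0} s^2·G(s) = K·4·7 / (1) = 28·K.
e_ss = 20/K_a = 1/210 ⇒ K_a = 4200 ⇒ K = 4200/28 = 150.

150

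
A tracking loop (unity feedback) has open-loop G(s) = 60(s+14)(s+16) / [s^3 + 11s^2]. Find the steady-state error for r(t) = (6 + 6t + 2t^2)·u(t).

Factoring s^2 from the denominator leaves a polynomial with constant term 11, so the system is type 2. By superposition:
  • 6: tracked with zero error.
  • 6t: tracked with zero error.
  • 2t^2: e_ss = 4/K_a with K_a=13440/11 → 11/3360.
Total e_ss = 11/3360.

11/3360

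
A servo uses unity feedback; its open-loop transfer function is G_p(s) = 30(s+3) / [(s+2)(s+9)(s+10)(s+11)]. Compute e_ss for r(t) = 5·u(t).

110/23

No free integrators in G_p(s): this is a type 0 system.
K_p = lim_{s→0} G_p(s) = 30·3 / (2·9·10·11) = 1/22.
e_ss = 5/(1 + K_p) = 5/(23/22) = 110/23.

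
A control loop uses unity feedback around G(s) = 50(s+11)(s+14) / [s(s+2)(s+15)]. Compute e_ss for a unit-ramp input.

3/770

System type = 1 (one pole at s=0).
K_v = lim_{s→0} s·G(s) = 50·11·14 / (2·15) = 770/3.
e_ss = 1/K_v = 1/(770/3) = 3/770.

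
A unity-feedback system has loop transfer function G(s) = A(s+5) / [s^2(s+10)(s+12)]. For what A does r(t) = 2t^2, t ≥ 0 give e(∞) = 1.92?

50

Two free integrators in G(s): this is a type 2 system.
K_a = lim_{s→0} s^2·G(s) = A·5 / (10·12) = (1/24)·A.
e_ss = 4/K_a = 1.92 ⇒ K_a = 25/12 ⇒ A = (25/12)/(1/24) = 50.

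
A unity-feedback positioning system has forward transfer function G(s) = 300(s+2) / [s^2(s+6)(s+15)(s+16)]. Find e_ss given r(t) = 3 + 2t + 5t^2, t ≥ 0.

24

Two free integrators in G(s): this is a type 2 system. Treating each term separately:
  • 3: tracked with zero error.
  • 2t: tracked with zero error.
  • 5t^2: e_ss = 10/K_a with K_a=5/12 → 24.
Total e_ss = 24.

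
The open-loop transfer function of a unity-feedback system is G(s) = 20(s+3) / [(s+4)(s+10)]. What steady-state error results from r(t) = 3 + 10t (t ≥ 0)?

infinity

System type = 0 (no poles at s=0). Treating each term separately:
  • 3: e_ss = 3/(1+K_p) with K_p=1.5 → 1.2.
  • 10t: a type-0 system cannot track it, e_ss → ∞.
The unbounded component dominates.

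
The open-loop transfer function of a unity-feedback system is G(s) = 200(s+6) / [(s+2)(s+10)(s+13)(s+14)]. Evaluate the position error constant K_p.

30/91

G(s) has no factors of s in the denominator, so the system is type 0.
K_p = lim_{s→0} G(s) = 200·6 / (2·10·13·14) = 30/91.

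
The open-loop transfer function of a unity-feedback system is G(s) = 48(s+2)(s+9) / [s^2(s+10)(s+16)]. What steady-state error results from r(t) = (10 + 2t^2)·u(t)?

20/27

System type = 2 (two poles at s=0). Treating each term separately:
  • 10: tracked with zero error.
  • 2t^2: e_ss = 4/K_a with K_a=5.4 → 20/27.
Total e_ss = 20/27.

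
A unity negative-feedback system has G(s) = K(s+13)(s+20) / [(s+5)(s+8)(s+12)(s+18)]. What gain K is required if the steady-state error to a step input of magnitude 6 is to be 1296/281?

System type = 0 (no poles at s=0).
K_p = lim_{s→0} G(s) = K·13·20 / (5·8·12·18) = (13/432)·K.
e_ss = 6/(1 + K_p) = 1296/281 ⇒ 1 + (13/432)·K = 281/216 ⇒ K = 10.

10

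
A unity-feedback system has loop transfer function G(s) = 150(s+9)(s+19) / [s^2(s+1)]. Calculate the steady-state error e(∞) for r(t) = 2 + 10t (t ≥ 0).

G(s) has two factors of s in the denominator, so the system is type 2. Treating each term separately:
  • 2: tracked with zero error.
  • 10t: tracked with zero error.
Total e_ss = 0.

0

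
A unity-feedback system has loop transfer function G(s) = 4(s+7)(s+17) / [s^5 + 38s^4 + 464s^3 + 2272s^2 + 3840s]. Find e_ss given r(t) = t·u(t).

Lowest-order denominator term is 3840s, so the open loop has 1 pole at the origin → type 1 system.
K_v = lim_{s→0} s·G(s) = 4·7·17 / 3840 = 119/960.
e_ss = 1/K_v = 1/(119/960) = 960/119.

960/119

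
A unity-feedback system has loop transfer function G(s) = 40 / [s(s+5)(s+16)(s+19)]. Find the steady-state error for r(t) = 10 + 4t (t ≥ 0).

One free integrator in G(s): this is a type 1 system. By superposition:
  • 10: tracked with zero error.
  • 4t: e_ss = 4/K_v with K_v=1/38 → 152.
Total e_ss = 152.

152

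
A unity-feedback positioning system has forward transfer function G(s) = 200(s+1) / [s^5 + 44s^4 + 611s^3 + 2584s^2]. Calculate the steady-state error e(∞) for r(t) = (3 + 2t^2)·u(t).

The denominator has no term below 2584s^2 — 2 poles at s=0, type 2. Treating each term separately:
  • 3: tracked with zero error.
  • 2t^2: e_ss = 4/K_a with K_a=25/323 → 51.68.
Total e_ss = 51.68.

51.68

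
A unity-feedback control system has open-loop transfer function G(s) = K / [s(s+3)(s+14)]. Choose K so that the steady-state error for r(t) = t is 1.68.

25

One free integrator in G(s): this is a type 1 system.
K_v = lim_{s→0} s·G(s) = K / (3·14) = (1/42)·K.
e_ss = 1/K_v = 1.68 ⇒ K_v = 25/42 ⇒ K = (25/42)/(1/42) = 25.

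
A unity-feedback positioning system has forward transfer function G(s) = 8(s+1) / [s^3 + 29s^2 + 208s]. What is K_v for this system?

Factoring s from the denominator leaves a polynomial with constant term 208, so the system is type 1.
K_v = lim_{s→0} s·G(s) = 8·1 / 208 = 1/26.

1/26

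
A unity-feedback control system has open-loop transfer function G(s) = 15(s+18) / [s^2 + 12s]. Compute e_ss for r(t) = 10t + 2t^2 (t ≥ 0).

infinity

Factoring s from the denominator leaves a polynomial with constant term 12, so the system is type 1. Treating each term separately:
  • 10t: e_ss = 10/K_v with K_v=22.5 → 4/9.
  • 2t^2: a type-1 system cannot track it, e_ss → ∞.
The unbounded component dominates.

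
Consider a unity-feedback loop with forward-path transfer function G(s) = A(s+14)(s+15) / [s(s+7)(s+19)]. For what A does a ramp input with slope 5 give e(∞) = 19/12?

G(s) has one factor of s in the denominator, so the system is type 1.
K_v = lim_{s→0} s·G(s) = A·14·15 / (7·19) = (30/19)·A.
e_ss = 5/K_v = 19/12 ⇒ K_v = 60/19 ⇒ A = (60/19)/(30/19) = 2.

2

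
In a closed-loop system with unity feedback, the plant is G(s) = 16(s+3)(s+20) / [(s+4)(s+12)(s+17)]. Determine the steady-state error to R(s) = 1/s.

17/37

G(s) has no factors of s in the denominator, so the system is type 0.
K_p = lim_{s→0} G(s) = 16·3·20 / (4·12·17) = 20/17.
e_ss = 1/(1 + K_p) = 1/(37/17) = 17/37.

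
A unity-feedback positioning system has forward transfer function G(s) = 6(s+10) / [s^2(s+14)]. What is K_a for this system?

30/7

The open loop has two poles at the origin → type 2 system.
K_a = lim_{s→0} s^2·G(s) = 6·10 / (14) = 30/7.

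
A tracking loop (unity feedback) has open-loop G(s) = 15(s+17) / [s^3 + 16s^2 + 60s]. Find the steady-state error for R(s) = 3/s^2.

12/17

Factoring s from the denominator leaves a polynomial with constant term 60, so the system is type 1.
K_v = lim_{s→0} s·G(s) = 15·17 / 60 = 4.25.
e_ss = 3/K_v = 3/4.25 = 12/17.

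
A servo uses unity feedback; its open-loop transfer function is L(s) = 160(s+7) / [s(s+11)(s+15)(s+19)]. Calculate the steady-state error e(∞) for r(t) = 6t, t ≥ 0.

1881/112

L(s) has one factor of s in the denominator, so the system is type 1.
K_v = lim_{s→0} s·L(s) = 160·7 / (11·15·19) = 224/627.
e_ss = 6/K_v = 6/(224/627) = 1881/112.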